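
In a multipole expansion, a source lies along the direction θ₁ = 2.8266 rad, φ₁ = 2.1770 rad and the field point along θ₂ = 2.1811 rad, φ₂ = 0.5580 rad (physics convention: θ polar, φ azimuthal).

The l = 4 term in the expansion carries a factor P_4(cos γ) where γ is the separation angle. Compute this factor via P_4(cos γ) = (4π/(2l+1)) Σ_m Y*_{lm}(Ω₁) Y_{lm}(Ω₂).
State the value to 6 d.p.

-0.336818

Summing Y*_{l m}(θ₁,φ₁)·Y_{l m}(θ₂,φ₂) over m ∈ [−4, 4]; prefactor 4π/(2·4+1) = 1.396263:
  m=-4: (-0.00307 + 0.00268j) × (-0.12255 - 0.15751j) = 0.00080 + 0.00016j  (running Σ = 0.00080 + 0.00016j)
  m=-3: (-0.03431 - 0.00868j) × (0.04067 + 0.39266j) = 0.00201 - 0.01382j  (running Σ = 0.00281 - 0.01367j)
  m=-2: (-0.06001 - 0.16021j) × (0.12821 - 0.26220j) = -0.04970 - 0.00481j  (running Σ = -0.04689 - 0.01847j)
  m=-1: (0.26425 - 0.38115j) × (0.13208 - 0.08244j) = 0.00348 - 0.07213j  (running Σ = -0.04341 - 0.09060j)
  m=0: (0.47425 + 0.00000j) × (-0.32559 + 0.00000j) = -0.15441 + 0.00000j  (running Σ = -0.19782 - 0.09060j)
  m=1: (-0.26425 - 0.38115j) × (-0.13208 - 0.08244j) = 0.00348 + 0.07213j  (running Σ = -0.19434 - 0.01847j)
  m=2: (-0.06001 + 0.16021j) × (0.12821 + 0.26220j) = -0.04970 + 0.00481j  (running Σ = -0.24404 - 0.01367j)
  m=3: (0.03431 - 0.00868j) × (-0.04067 + 0.39266j) = 0.00201 + 0.01382j  (running Σ = -0.24203 + 0.00016j)
  m=4: (-0.00307 - 0.00268j) × (-0.12255 + 0.15751j) = 0.00080 - 0.00016j  (running Σ = -0.24123 - 0.00000j)
Accumulated sum -0.24123 - 0.00000j; after 4π/(2l+1) scaling, -0.33682 - 0.00000j ⇒ P_4 = -0.336818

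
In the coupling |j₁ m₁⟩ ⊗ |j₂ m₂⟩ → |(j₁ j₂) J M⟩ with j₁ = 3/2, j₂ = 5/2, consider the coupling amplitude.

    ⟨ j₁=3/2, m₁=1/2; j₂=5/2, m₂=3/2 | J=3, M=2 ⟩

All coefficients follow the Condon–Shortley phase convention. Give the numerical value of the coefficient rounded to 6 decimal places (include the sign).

√[7·1!2!4!/8! · 2!1!4!1!5!1!] = √(48)
  +(−1)^0/∏(0,1,1,4,1,0)! = 1/24  (running 1/24)
  +(−1)^1/∏(1,0,0,3,2,1)! = -1/12  (running -1/24)
⟨..|..⟩ = √(48)·(-1/24) = -0.288675

-0.288675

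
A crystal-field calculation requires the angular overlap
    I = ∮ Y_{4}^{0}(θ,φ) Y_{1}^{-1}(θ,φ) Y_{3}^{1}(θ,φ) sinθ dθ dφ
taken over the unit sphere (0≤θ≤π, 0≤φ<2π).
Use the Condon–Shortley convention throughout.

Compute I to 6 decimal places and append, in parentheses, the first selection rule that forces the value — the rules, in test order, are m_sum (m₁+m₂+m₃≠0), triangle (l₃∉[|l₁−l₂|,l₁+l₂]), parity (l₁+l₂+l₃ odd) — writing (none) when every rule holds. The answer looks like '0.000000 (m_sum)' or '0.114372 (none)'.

0.150786 (none)

Rules hold: Σm=0, L=8 even, 3≤3≤5.
N = 9·3·7 = 189
Δ = 2!·6!·0!/9! = 1/252
Racah Σ t=1..1: t=1:−1/36 = -1/36
⇒ 3j(4 1 3; 0 0 0)² = 4/63, sgn +1
Racah Σ t=0..0: t=0:+1/96 = 1/96
⇒ 3j(4 1 3; 0 -1 1)² = 1/42, sgn +1
4πI² = N·(3j₀)²·(3jₘ)² = 2/7
I = +1·√(0.285714/4π) = 0.15078601
No selection rule forces the value: the integral is nonzero (none).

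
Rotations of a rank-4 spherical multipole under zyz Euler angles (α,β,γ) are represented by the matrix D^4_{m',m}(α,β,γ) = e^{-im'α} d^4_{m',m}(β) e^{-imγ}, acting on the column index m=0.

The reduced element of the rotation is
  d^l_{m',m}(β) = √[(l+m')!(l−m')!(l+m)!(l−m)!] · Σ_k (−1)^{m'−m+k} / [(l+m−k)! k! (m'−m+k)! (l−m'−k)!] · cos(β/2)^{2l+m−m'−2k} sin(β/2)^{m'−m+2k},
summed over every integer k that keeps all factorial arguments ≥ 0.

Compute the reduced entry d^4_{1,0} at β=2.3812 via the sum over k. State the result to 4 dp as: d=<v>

d^4_{1,0}(β=2.3812) via the finite sum:
Half-angle: c=0.371103, s=0.928592. N=√(120·6·24·24)=643.987578
The bounds max(0,m−m')=0 and min(l+m,l−m')=3 give 4 terms
  k=0: (−1)^1·643.9876/(144)·0.3711^7·0.9286^1 = -0.004025
  k=1: (−1)^2·643.9876/(24)·0.3711^5·0.9286^3 = +0.151221
  k=2: (−1)^3·643.9876/(24)·0.3711^3·0.9286^5 = -0.946832
  k=3: (−1)^4·643.9876/(144)·0.3711^1·0.9286^7 = +0.988060
d^4_{1,0}(2.3812) = -0.004025 +0.151221 -0.946832 +0.988060 = +0.188423

d=0.1884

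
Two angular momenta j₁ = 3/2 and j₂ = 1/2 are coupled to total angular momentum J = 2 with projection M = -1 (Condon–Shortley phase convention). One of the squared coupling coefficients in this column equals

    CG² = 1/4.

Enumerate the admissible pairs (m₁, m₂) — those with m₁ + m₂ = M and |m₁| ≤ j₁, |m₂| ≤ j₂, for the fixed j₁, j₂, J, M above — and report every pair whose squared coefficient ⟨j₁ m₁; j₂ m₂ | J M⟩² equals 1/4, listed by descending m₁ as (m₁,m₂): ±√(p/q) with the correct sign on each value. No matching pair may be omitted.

Admissible pairs with m₁+m₂ = M = -1: (-3/2,1/2), (-1/2,-1/2)
  (m₁,m₂)=(-1/2,-1/2): CG² = 3/4, CG = +√(3/4)
  (m₁,m₂)=(-3/2,1/2): CG² = 1/4, CG = +√(1/4)   ← matches the target
Pairs with CG² = 1/4: (-3/2,1/2): +√(1/4)

(-3/2,1/2): +√(1/4)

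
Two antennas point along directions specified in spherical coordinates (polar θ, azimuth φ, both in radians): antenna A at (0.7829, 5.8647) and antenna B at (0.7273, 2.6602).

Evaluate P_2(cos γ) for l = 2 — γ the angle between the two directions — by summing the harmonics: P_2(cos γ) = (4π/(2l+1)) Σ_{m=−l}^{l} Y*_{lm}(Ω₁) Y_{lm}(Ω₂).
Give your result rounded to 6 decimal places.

Expand P_2 via completeness: Σ_{m} conj(Y_{2,m}) at Ω₁ times Y_{2,m} at Ω₂ —
  m=-2: (+0.128701-0.142710i) × (+0.097536+0.140146i) = +0.032553+0.004117i  (running Σ = +0.032553+0.004117i)
  m=-1: (+0.352936-0.156971i) × (-0.340066-0.177644i) = -0.147907-0.009317i  (running Σ = -0.115353-0.005199i)
  m=0: (+0.160059-0.000000i) × (+0.212543+0.000000i) = +0.034020+0.000000i  (running Σ = -0.081334-0.005199i)
  m=1: (-0.352936-0.156971i) × (+0.340066-0.177644i) = -0.147907+0.009317i  (running Σ = -0.229240+0.004117i)
  m=2: (+0.128701+0.142710i) × (+0.097536-0.140146i) = +0.032553-0.004117i  (running Σ = -0.196687+0.000000i)
Σ over m = -0.196687+0.000000i; ×(4π/5) → -0.494329+0.000000i. Real part: -0.494329

-0.494329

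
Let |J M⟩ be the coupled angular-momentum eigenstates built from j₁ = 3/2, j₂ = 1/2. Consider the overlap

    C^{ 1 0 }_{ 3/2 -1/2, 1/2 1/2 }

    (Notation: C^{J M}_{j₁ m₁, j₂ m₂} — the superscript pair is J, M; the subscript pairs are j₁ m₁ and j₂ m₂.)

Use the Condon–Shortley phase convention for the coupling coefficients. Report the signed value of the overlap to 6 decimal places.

j₁+j₂−J=1  J+j₁−j₂=2  J−j₁+j₂=0  j₁+j₂+J+1=4
(j₁±m₁, j₂±m₂, J±M) = (1,2,1,0,1,1)
P² = 1/2
sum k=1..1:
  [1] −1/1 = -1
S = -1
C² = P²·S² = 1/2 ; C = -0.707107

−√(1/2) = -0.707107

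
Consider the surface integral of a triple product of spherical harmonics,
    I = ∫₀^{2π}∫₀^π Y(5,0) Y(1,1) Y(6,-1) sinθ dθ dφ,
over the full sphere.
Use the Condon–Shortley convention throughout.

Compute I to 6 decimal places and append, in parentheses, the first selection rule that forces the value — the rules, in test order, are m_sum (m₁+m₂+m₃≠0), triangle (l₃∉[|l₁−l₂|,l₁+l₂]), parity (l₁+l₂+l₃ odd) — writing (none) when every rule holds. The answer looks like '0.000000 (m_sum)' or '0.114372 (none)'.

-0.187239 (none)

Rules hold: Σm=0, L=12 even, 4≤6≤6.
N = 11·3·13 = 429
Δ = 0!·10!·2!/13! = 1/858
Racah Σ t=0..0: t=0:+1/14400 = 1/14400
⇒ 3j(5 1 6; 0 0 0)² = 6/143, sgn +1
Racah Σ t=0..0: t=0:+1/28800 = 1/28800
⇒ 3j(5 1 6; 0 1 -1)² = 7/286, sgn -1
4πI² = N·(3j₀)²·(3jₘ)² = 63/143
I = -1·√(0.440559/4π) = -0.18723944
No selection rule forces the value: the integral is nonzero (none).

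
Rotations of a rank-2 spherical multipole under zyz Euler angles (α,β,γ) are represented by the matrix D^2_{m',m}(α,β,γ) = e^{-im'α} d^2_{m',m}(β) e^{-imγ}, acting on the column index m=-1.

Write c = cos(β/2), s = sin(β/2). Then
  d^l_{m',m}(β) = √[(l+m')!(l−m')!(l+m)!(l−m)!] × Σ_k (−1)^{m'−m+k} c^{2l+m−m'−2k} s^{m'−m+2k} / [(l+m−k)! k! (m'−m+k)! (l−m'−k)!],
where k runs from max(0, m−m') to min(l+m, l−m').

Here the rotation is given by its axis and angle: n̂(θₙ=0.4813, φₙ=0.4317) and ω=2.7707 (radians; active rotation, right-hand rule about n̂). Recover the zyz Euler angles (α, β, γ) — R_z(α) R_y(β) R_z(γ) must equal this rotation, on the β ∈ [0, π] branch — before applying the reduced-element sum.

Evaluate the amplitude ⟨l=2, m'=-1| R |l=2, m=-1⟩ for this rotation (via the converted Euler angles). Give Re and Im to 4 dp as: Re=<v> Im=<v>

Axis–angle → zyz. n̂ = (sinθₙcosφₙ, sinθₙsinφₙ, cosθₙ) = (+0.420461, +0.193698, +0.886394), ω = 2.7707.
R = I cosω + sinω [n̂]ₓ + (1−cosω) n̂n̂ᵀ gives
  R = [-0.590451, -0.163924, +0.790251; +0.478618, -0.859518, +0.179316; +0.649840, +0.484106, +0.585960]
β = atan2(√(R₁₃²+R₂₃²), R₃₃) = 0.944732; α = atan2(R₂₃, R₁₃) mod 2π = 0.223132; γ = atan2(R₃₂, −R₃₁) mod 2π = 2.501324
First d^2_{-1,-1}(β=0.9447), then the phase factors e^{-i(-1)α} and e^{-i(-1)γ}:
c=cos(0.944732/2)=0.890494, s=sin(0.944732/2)=0.454994; N=√[1·6·1·6]=6.000000
k: max(0,(-1)−(-1))=0 … min(2+(-1),2−(-1))=1
  k=0: (−1)^0·6.0000/(6)·0.8905^4·0.4550^0 = +0.628817
  k=1: (−1)^1·6.0000/(2)·0.8905^2·0.4550^2 = -0.492488
d^2_{-1,-1}(0.9447) = +0.628817 -0.492488 = +0.136329
D = (+0.975209+0.221285i)·(+0.136329)·(-0.801936+0.597411i) = -0.124639+0.055233i

Re=-0.1246 Im=0.0552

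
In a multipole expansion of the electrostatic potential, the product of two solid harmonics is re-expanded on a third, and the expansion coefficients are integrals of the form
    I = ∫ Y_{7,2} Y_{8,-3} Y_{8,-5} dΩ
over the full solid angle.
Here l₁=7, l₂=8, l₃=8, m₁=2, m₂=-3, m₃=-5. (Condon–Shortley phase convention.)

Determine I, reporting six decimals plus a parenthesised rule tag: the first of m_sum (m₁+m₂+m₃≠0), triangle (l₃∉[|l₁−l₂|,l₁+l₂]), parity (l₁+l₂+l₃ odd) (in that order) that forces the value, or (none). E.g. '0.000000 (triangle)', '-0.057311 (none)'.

0.000000 (m_sum)

2 − 3 − 5 = -6 ≠ 0: azimuthal integral kills it; I = 0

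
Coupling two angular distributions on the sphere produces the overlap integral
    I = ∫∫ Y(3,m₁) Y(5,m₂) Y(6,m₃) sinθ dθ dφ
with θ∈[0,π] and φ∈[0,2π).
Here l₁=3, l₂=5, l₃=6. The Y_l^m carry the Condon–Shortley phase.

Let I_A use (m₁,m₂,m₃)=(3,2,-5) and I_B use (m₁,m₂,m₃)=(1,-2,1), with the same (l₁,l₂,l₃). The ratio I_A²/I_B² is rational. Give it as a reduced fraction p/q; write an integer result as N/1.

Same 3,5,6: normalisation and zero-m 3j drop out of the ratio.
A: Δ: 2! 4! 8! / 15! → 1/675675; sum: t=0:+1/241920 = 1/241920; 3j²(3 5 6; 3 2 -5) = Δ·Π!·Σ² = 2/91  (sign -1)
B: Δ: 2! 4! 8! / 15! → 1/675675; sum: t=0:+1/5760 t=1:−1/8640 t=2:+1/241920 = 1/16128; 3j²(3 5 6; 1 -2 1) = Δ·Π!·Σ² = 5/1001  (sign -1)
I_A²/I_B² = (2/91)/(5/1001) = 22/5

22/5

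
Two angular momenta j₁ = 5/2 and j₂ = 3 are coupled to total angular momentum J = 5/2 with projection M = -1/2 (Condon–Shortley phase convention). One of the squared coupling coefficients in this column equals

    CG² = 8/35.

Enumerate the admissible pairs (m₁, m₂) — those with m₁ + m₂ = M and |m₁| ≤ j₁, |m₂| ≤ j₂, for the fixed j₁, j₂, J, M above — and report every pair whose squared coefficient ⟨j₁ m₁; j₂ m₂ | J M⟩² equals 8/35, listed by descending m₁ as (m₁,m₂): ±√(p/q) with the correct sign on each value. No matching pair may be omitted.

Admissible pairs with m₁+m₂ = M = -1/2: (-5/2,2), (-3/2,1), (-1/2,0), (1/2,-1), (3/2,-2), (5/2,-3)
  (m₁,m₂)=(5/2,-3): CG² = 5/21, CG = +√(5/21)
  (m₁,m₂)=(3/2,-2): CG² = 1/14, CG = +√(1/14)
  (m₁,m₂)=(1/2,-1): CG² = 8/35, CG = −√(8/35)   ← matches the target
  (m₁,m₂)=(-1/2,0): CG² = 8/105, CG = +√(8/105)
  (m₁,m₂)=(-3/2,1): CG² = 1/35, CG = +√(1/35)
  (m₁,m₂)=(-5/2,2): CG² = 5/14, CG = −√(5/14)
Pairs with CG² = 8/35: (1/2,-1): −√(8/35)

(1/2,-1): −√(8/35)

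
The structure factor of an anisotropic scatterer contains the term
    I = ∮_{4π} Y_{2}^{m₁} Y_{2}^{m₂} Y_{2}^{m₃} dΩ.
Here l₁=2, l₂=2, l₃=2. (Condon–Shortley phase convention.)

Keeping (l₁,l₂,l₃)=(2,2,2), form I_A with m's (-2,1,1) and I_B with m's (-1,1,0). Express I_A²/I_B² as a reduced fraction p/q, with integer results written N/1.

l's match ⇒ only the (l;m) 3-j factors differ between A and B.
A: triangle coeff Δ(2,2,2) = 1/630; Σ_t [2,2]: t=2:+1/4 = 1/4; (3j)²=3/35 [(2 2 2; -2 1 1)], sign=-1
B: triangle coeff Δ(2,2,2) = 1/630; Σ_t [1,2]: t=1:−1/4 t=2:+1/2 = 1/4; (3j)²=1/70 [(2 2 2; -1 1 0)], sign=+1
I_A²/I_B² = (3/35)/(1/70) = 6/1

6/1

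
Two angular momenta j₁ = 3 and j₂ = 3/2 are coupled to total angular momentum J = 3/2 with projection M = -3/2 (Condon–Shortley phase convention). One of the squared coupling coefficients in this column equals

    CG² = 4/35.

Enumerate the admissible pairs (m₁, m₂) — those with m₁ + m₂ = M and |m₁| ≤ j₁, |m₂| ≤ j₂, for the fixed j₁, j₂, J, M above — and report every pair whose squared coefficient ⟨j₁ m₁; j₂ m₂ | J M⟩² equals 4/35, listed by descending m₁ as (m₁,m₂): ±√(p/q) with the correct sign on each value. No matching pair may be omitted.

Admissible pairs with m₁+m₂ = M = -3/2: (-3,3/2), (-2,1/2), (-1,-1/2), (0,-3/2)
  (m₁,m₂)=(0,-3/2): CG² = 1/35, CG = +√(1/35)
  (m₁,m₂)=(-1,-1/2): CG² = 4/35, CG = −√(4/35)   ← matches the target
  (m₁,m₂)=(-2,1/2): CG² = 2/7, CG = +√(2/7)
  (m₁,m₂)=(-3,3/2): CG² = 4/7, CG = −√(4/7)
Pairs with CG² = 4/35: (-1,-1/2): −√(4/35)

(-1,-1/2): −√(4/35)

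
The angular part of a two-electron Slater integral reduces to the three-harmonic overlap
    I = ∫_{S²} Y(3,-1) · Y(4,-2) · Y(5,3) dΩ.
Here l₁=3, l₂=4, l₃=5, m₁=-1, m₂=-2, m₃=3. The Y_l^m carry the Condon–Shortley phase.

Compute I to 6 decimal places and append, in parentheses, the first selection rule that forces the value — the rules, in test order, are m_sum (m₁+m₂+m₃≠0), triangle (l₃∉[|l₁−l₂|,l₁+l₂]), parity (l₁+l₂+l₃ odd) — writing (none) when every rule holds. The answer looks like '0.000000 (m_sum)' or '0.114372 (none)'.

-0.144236 (none)

Rules hold: Σm=0, L=12 even, 1≤5≤7.
N = 7·9·11 = 693
Δ = 2!·4!·6!/13! = 1/180180
Racah Σ t=0..2: t=0:+1/576 t=1:−1/144 t=2:+1/576 = -1/288
⇒ 3j(3 4 5; 0 0 0)² = 20/1001, sgn +1
Racah Σ t=0..2: t=0:+1/2304 t=1:−1/720 t=2:+1/5760 = -1/1280
⇒ 3j(3 4 5; -1 -2 3)² = 27/1430, sgn -1
4πI² = N·(3j₀)²·(3jₘ)² = 486/1859
I = -1·√(0.261431/4π) = -0.14423595
No selection rule forces the value: the integral is nonzero (none).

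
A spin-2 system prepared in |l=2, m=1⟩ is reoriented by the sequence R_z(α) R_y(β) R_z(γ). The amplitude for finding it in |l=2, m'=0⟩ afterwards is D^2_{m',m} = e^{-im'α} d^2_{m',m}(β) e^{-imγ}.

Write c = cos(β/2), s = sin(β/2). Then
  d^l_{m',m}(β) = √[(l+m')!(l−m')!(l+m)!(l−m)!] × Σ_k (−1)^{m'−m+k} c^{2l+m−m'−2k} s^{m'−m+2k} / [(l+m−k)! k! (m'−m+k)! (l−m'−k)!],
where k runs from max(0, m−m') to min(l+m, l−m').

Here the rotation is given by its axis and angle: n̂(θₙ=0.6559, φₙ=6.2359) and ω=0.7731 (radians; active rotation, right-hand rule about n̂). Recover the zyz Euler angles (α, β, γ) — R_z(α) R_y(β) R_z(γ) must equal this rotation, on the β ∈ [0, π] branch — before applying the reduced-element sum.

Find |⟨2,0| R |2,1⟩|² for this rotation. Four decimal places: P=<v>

P=0.2402

Axis–angle → zyz. n̂ = (sinθₙcosφₙ, sinθₙsinφₙ, cosθₙ) = (+0.609191, -0.028827, +0.792499), ω = 0.7731.
R = I cosω + sinω [n̂]ₓ + (1−cosω) n̂n̂ᵀ gives
  R = [+0.821239, -0.558440, +0.117100; +0.548456, +0.715985, -0.431927; +0.157363, +0.418939, +0.894274]
β = atan2(√(R₁₃²+R₂₃²), R₃₃) = 0.463989; α = atan2(R₂₃, R₁₃) mod 2π = 4.977135; γ = atan2(R₃₂, −R₃₁) mod 2π = 1.930113
First d^2_{0,1}(β=0.4640), then the phase factors e^{-i(0)α} and e^{-i(1)γ}:
c=cos(0.463989/2)=0.973210, s=sin(0.463989/2)=0.229919; N=√[2·2·6·1]=4.898979
The bounds max(0,m−m')=1 and min(l+m,l−m')=2 give 2 terms
  k=1: (−1)^0·4.8990/(2)·0.9732^3·0.2299^1 = +0.519123
  k=2: (−1)^1·4.8990/(2)·0.9732^1·0.2299^3 = -0.028974
d^2_{0,1}(0.4640) = +0.519123 -0.028974 = +0.490149
|D^2_{0,1}|² = |d^2_{0,1}(β)|² = (+0.490149)² = 0.240246 (the z-rotation phases have unit modulus)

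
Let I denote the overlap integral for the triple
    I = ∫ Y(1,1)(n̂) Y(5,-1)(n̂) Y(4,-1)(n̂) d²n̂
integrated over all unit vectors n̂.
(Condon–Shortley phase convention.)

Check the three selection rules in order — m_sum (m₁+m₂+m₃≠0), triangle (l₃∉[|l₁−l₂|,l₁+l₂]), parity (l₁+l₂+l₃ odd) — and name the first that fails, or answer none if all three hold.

m_sum

Σmᵢ = -1  ✗
l₃∈[|l₁−l₂|,l₁+l₂]=[4,6], have l₃=4
Σlᵢ = 10 ⇒ even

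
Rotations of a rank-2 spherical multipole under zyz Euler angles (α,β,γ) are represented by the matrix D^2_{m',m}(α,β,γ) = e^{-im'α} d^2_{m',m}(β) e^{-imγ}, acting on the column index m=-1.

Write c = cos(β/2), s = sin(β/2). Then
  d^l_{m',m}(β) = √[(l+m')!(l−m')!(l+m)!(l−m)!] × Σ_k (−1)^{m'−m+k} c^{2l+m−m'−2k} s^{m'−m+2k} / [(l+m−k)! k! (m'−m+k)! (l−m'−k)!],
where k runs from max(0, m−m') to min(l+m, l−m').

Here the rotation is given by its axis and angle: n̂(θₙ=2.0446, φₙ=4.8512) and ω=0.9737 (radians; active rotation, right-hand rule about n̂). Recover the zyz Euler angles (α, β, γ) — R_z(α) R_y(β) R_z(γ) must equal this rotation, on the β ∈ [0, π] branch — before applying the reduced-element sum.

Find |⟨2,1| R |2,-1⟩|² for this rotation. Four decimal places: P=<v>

P=0.1598

Axis–angle → zyz. n̂ = (sinθₙcosφₙ, sinθₙsinφₙ, cosθₙ) = (+0.123123, -0.881280, -0.456274), ω = 0.9737.
R = I cosω + sinω [n̂]ₓ + (1−cosω) n̂n̂ᵀ gives
  R = [+0.568880, +0.329827, -0.753386; -0.424825, +0.902229, +0.074205; +0.704201, +0.277844, +0.653378]
β = atan2(√(R₁₃²+R₂₃²), R₃₃) = 0.858758; α = atan2(R₂₃, R₁₃) mod 2π = 3.043414; γ = atan2(R₃₂, −R₃₁) mod 2π = 2.765792
First d^2_{1,-1}(β=0.8588), then the phase factors e^{-i(1)α} and e^{-i(-1)γ}:
c=cos(0.858758/2)=0.909225, s=sin(0.858758/2)=0.416306; N=√[6·1·1·6]=6.000000
k∈{0,1} keeps every argument non-negative
  k=0: (−1)^2·6.0000/(2)·0.9092^2·0.4163^2 = +0.429822
  k=1: (−1)^3·6.0000/(6)·0.9092^0·0.4163^4 = -0.030037
d^2_{1,-1}(0.8588) = +0.429822 -0.030037 = +0.399786
|D^2_{1,-1}|² = |d^2_{1,-1}(β)|² = (+0.399786)² = 0.159829 (the z-rotation phases have unit modulus)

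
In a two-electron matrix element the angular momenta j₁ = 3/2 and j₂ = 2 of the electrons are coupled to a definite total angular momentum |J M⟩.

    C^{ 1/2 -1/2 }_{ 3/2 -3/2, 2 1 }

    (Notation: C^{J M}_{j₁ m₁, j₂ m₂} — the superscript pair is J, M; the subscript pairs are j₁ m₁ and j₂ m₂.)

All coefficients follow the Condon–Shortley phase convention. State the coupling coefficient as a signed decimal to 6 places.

triangle: 3!×0!×1!/5! = 6/120
(j±m)!: 0!×3!×3!×1!×0!×1! = 36
prefactor² = (2J+1)×Δ×N² = 18/5
  k=3: −1/(3!×0!×0!×0!×0!×1!) = -1/6
Σ = -1/6  ⇒  CG² = 18/5×(-1/6)² = 1/10
CG = −√(1/10) = -0.316228

-0.316228  (= −√(1/10))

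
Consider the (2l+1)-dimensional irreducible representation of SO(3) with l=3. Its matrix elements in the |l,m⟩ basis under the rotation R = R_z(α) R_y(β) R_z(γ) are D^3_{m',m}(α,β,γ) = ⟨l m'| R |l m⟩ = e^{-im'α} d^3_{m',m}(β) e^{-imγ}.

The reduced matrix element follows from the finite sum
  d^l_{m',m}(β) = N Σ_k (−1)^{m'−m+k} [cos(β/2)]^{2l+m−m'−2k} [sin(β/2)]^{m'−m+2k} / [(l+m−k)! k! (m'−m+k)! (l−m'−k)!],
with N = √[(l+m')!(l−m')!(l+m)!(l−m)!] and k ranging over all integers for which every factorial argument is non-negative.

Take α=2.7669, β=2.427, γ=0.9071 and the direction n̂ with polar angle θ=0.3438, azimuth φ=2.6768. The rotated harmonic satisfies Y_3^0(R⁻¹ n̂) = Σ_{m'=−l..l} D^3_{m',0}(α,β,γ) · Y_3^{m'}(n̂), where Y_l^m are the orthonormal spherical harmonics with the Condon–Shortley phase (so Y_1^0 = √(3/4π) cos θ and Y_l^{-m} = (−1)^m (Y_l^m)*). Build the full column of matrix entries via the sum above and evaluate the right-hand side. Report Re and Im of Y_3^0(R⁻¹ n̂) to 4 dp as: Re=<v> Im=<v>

Re=0.3288 Im=0.0000

Need the full column D^3_{m',0} for m'=−3..3 at α=2.7669, β=2.4270, γ=0.9071.
cos(β/2)=0.349743, sin(β/2)=0.936846
d^3_{-3,0}: single k=3 term ⇒ +0.157313;  D = -0.067961+0.141876i
d^3_{-2,0}: k∈[2..3] ⇒ +0.071927 -0.516096 = -0.444169;  D = -0.325179+0.302563i
d^3_{-1,0}: k∈[1..3] ⇒ +0.016982 -0.365563 +0.874339 = +0.525759;  D = -0.489282+0.192421i
d^3_{0,0}: k∈[0..3] ⇒ +0.001830 -0.118188 +0.848032 -0.676097 = +0.055577;  D = +0.055577+0.000000i
d^3_{1,0}: k∈[0..2] ⇒ -0.016982 +0.365563 -0.874339 = -0.525759;  D = +0.489282+0.192421i
d^3_{2,0}: k∈[0..1] ⇒ +0.071927 -0.516096 = -0.444169;  D = -0.325179-0.302563i
d^3_{3,0}: single k=0 term ⇒ -0.157313;  D = +0.067961+0.141876i
Y_3^{m'}(θ=0.3438,φ=2.6768) and Σ D·Y over m':
  (-0.0680+0.1419i)·(-0.0028-0.0157i)  (-0.3252+0.3026i)·(+0.0654+0.0876i)  (-0.4893+0.1924i)·(-0.3342-0.1676i)  (+0.0556+0.0000i)·(+0.5031+0.0000i)  (+0.4893+0.1924i)·(+0.3342-0.1676i)  (-0.3252-0.3026i)·(+0.0654-0.0876i)  (+0.0680+0.1419i)·(+0.0028-0.0157i)
Y_3^0(R⁻¹ n̂) = +0.328784-0.000000i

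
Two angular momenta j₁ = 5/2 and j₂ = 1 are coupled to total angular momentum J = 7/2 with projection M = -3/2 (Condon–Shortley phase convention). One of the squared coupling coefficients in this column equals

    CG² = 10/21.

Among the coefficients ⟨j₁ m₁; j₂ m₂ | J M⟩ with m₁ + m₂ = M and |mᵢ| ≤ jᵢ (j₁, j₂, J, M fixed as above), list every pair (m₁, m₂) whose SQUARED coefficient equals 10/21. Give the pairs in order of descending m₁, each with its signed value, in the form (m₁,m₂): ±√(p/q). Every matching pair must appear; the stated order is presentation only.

(-1/2,-1): +√(10/21); (-3/2,0): +√(10/21)

Admissible pairs with m₁+m₂ = M = -3/2: (-5/2,1), (-3/2,0), (-1/2,-1)
  (m₁,m₂)=(-1/2,-1): CG² = 10/21, CG = +√(10/21)   ← matches the target
  (m₁,m₂)=(-3/2,0): CG² = 10/21, CG = +√(10/21)   ← matches the target
  (m₁,m₂)=(-5/2,1): CG² = 1/21, CG = +√(1/21)
Pairs with CG² = 10/21: (-1/2,-1): +√(10/21); (-3/2,0): +√(10/21)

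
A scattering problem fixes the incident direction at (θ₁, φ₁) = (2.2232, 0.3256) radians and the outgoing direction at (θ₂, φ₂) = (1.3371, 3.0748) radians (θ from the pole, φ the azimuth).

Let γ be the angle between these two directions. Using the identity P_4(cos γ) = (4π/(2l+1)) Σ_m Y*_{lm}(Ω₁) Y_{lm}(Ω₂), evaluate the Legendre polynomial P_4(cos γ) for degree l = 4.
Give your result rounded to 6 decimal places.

-0.028975

Expand P_4 via completeness: Σ_{m} conj(Y_{4,m}) at Ω₁ times Y_{4,m} at Ω₂ —
  term(m=-4) = 0.00009 + 0.06993j   from Y*(Ω₁)=0.04679 + 0.17012j, Y(Ω₂)=0.38228 + 0.10464j
  term(m=-3) = 0.03902 + 0.09396j   from Y*(Ω₁)=-0.21339 - 0.31597j, Y(Ω₂)=-0.26152 - 0.05311j
  term(m=-2) = -0.04669 - 0.04664j   from Y*(Ω₁)=0.26544 + 0.20229j, Y(Ω₂)=-0.19598 - 0.02634j
  term(m=-1) = 0.02478 + 0.01025j   from Y*(Ω₁)=0.09082 + 0.03066j, Y(Ω₂)=0.27910 + 0.01867j
  term(m=+0) = -0.05513 + 0.00000j   from Y*(Ω₁)=-0.34936 + 0.00000j, Y(Ω₂)=0.15782 + 0.00000j
  term(m=+1) = 0.02478 - 0.01025j   from Y*(Ω₁)=-0.09082 + 0.03066j, Y(Ω₂)=-0.27910 + 0.01867j
  term(m=+2) = -0.04669 + 0.04664j   from Y*(Ω₁)=0.26544 - 0.20229j, Y(Ω₂)=-0.19598 + 0.02634j
  term(m=+3) = 0.03902 - 0.09396j   from Y*(Ω₁)=0.21339 - 0.31597j, Y(Ω₂)=0.26152 - 0.05311j
  term(m=+4) = 0.00009 - 0.06993j   from Y*(Ω₁)=0.04679 - 0.17012j, Y(Ω₂)=0.38228 - 0.10464j
Σ over m = -0.02075 - 0.00000j; ×(4π/9) → -0.02898 - 0.00000j. Real part: -0.028975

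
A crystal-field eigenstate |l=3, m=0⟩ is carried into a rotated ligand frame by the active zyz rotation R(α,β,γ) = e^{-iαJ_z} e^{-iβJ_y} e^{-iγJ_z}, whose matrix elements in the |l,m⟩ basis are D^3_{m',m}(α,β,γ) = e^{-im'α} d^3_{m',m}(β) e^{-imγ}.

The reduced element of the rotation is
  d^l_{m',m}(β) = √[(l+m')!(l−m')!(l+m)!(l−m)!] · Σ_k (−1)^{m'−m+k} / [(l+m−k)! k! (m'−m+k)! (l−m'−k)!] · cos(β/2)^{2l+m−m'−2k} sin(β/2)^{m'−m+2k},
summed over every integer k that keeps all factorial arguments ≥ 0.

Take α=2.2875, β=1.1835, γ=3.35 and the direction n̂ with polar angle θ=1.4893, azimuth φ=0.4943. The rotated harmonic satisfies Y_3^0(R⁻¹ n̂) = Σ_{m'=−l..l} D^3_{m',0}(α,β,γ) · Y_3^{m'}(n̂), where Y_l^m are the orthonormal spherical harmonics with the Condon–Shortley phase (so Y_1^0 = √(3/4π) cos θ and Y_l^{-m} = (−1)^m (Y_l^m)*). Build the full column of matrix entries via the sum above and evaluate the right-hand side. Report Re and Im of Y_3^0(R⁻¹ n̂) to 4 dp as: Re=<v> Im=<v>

Need the full column D^3_{m',0} for m'=−3..3 at α=2.2875, β=1.1835, γ=3.3500.
cos(β/2)=0.829966, sin(β/2)=0.557814
d^3_{-3,0}: single k=3 term ⇒ +0.443777;  D = +0.371369+0.242946i
d^3_{-2,0}: k∈[2..3] ⇒ +0.808687 -0.365292 = +0.443396;  D = -0.060726-0.439218i
d^3_{-1,0}: k∈[1..3] ⇒ +0.760994 -1.031244 +0.155274 = -0.114976;  D = +0.075528-0.086689i
d^3_{0,0}: k∈[0..3] ⇒ +0.326859 -1.328809 +0.600235 -0.030126 = -0.431840;  D = -0.431840+0.000000i
d^3_{1,0}: k∈[0..2] ⇒ -0.760994 +1.031244 -0.155274 = +0.114976;  D = -0.075528-0.086689i
d^3_{2,0}: k∈[0..1] ⇒ +0.808687 -0.365292 = +0.443396;  D = -0.060726+0.439218i
d^3_{3,0}: single k=0 term ⇒ -0.443777;  D = -0.371369+0.242946i
Y_3^{m'}(θ=1.4893,φ=0.4943) and Σ D·Y over m':
  (+0.3714+0.2429i)·(+0.0363-0.4115i)  (-0.0607-0.4392i)·(+0.0454-0.0690i)  (+0.0755-0.0867i)·(-0.2742+0.1477i)  (-0.4318+0.0000i)·(-0.0901+0.0000i)  (-0.0755-0.0867i)·(+0.2742+0.1477i)  (-0.0607+0.4392i)·(+0.0454+0.0690i)  (-0.3714+0.2429i)·(-0.0363-0.4115i)
Y_3^0(R⁻¹ n̂) = +0.183840-0.000000i

Re=0.1838 Im=0.0000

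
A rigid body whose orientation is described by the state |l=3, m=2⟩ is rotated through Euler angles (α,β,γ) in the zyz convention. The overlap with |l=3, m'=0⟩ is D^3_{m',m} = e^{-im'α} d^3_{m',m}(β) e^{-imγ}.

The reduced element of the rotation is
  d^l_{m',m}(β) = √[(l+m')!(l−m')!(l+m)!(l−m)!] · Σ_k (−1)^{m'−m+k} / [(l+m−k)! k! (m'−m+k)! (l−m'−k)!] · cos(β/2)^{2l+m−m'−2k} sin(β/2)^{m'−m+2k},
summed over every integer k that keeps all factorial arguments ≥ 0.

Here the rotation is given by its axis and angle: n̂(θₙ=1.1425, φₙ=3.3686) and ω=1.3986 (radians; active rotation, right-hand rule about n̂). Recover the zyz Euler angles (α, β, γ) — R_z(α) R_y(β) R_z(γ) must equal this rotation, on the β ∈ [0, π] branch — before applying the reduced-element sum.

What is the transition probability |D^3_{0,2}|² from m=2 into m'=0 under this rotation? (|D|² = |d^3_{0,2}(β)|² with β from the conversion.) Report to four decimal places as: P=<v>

P=0.1504

Axis–angle → zyz. n̂ = (sinθₙcosφₙ, sinθₙsinφₙ, cosθₙ) = (-0.886336, -0.204734, +0.415322), ω = 1.3986.
R = I cosω + sinω [n̂]ₓ + (1−cosω) n̂n̂ᵀ gives
  R = [+0.822330, -0.258809, -0.506745; +0.559549, +0.206080, +0.802767; -0.103333, -0.943689, +0.314283]
β = atan2(√(R₁₃²+R₂₃²), R₃₃) = 1.251095; α = atan2(R₂₃, R₁₃) mod 2π = 2.133876; γ = atan2(R₃₂, −R₃₁) mod 2π = 4.821454
First d^3_{0,2}(β=1.2511), then the phase factors e^{-i(0)α} and e^{-i(2)γ}:
Half-angle: c=0.810643, s=0.585541. N=√(6·6·120·1)=65.726707
Admissible k: 2..3 (factorial args all ≥0)
  k=2: (−1)^0·65.7267/(12)·0.8106^4·0.5855^2 = +0.810949
  k=3: (−1)^1·65.7267/(12)·0.8106^2·0.5855^4 = -0.423106
d^3_{0,2}(1.2511) = +0.810949 -0.423106 = +0.387842
|D^3_{0,2}|² = |d^3_{0,2}(β)|² = (+0.387842)² = 0.150422 (the z-rotation phases have unit modulus)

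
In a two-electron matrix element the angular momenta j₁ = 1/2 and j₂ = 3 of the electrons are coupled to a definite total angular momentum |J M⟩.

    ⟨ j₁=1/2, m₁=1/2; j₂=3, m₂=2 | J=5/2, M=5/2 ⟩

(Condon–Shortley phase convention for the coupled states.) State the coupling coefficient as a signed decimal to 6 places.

triangle: 1!*0!*5!/7! = 120/5040
(j±m)!: 1!*0!*5!*1!*5!*0! = 14400
prefactor² = (2J+1)*Δ*N² = 14400/7
  k=0: +1/(0!*1!*0!*5!*0!*0!) = 1/120
Σ = 1/120  ⇒  CG² = 14400/7*(1/120)² = 1/7
CG = +√(1/7) = +0.377964

+√(1/7) = +0.377964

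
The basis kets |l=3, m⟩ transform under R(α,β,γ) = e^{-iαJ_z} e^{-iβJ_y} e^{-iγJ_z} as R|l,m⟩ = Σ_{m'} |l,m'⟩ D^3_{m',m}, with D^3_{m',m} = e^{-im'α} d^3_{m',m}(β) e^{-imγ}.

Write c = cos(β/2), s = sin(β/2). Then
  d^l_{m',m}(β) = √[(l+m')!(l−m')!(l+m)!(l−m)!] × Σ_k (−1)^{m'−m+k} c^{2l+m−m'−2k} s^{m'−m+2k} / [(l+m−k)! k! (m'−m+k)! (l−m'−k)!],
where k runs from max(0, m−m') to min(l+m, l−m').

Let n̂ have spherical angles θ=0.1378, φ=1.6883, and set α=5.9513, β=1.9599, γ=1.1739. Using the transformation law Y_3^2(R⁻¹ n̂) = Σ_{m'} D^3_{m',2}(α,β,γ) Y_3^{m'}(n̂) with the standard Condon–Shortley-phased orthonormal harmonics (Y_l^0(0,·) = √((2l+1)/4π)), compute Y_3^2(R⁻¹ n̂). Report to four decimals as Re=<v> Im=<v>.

Need the full column D^3_{m',2} for m'=−3..3 at α=5.9513, β=1.9599, γ=1.1739.
cos(β/2)=0.557064, sin(β/2)=0.830470
d^3_{-3,2}: single k=5 term ⇒ +0.539013;  D = -0.528068+0.108069i
d^3_{-2,2}: k∈[4..5] ⇒ +0.738032 -0.328052 = +0.409980;  D = -0.406520-0.053156i
d^3_{-1,2}: k∈[3..4] ⇒ +0.626205 -0.695863 = -0.069658;  D = +0.062358+0.031043i
d^3_{0,2}: k∈[2..3] ⇒ +0.363771 -0.808473 = -0.444702;  D = +0.311801+0.317080i
d^3_{1,2}: k∈[1..2] ⇒ +0.140880 -0.626205 = -0.485325;  D = +0.208964+0.438035i
d^3_{2,2}: k∈[0..1] ⇒ +0.029883 -0.332076 = -0.302193;  D = +0.034145+0.300258i
d^3_{3,2}: single k=0 term ⇒ -0.109125;  D = -0.023671+0.106527i
Y_3^{m'}(θ=0.1378,φ=1.6883) and Σ D·Y over m':
  (-0.5281+0.1081i)·(+0.0004+0.0010i)  (-0.4065-0.0532i)·(-0.0186+0.0044i)  (+0.0624+0.0310i)·(-0.0203-0.1722i)  (+0.3118+0.3171i)·(+0.7044+0.0000i)  (+0.2090+0.4380i)·(+0.0203-0.1722i)  (+0.0341+0.3003i)·(-0.0186-0.0044i)  (-0.0237+0.1065i)·(-0.0004+0.0010i)
Y_3^2(R⁻¹ n̂) = +0.311467+0.177797i

Re=0.3115 Im=0.1778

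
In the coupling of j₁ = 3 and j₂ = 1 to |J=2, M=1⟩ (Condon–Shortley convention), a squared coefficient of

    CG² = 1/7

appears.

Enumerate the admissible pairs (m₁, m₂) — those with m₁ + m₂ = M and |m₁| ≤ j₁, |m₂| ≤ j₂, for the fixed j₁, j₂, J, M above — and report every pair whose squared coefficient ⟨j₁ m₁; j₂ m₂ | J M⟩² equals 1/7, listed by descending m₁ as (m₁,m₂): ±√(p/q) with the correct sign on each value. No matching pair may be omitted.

Admissible pairs with m₁+m₂ = M = 1: (0,1), (1,0), (2,-1)
  (m₁,m₂)=(2,-1): CG² = 10/21, CG = +√(10/21)
  (m₁,m₂)=(1,0): CG² = 8/21, CG = −√(8/21)
  (m₁,m₂)=(0,1): CG² = 1/7, CG = +√(1/7)   ← matches the target
Pairs with CG² = 1/7: (0,1): +√(1/7)

(0,1): +√(1/7)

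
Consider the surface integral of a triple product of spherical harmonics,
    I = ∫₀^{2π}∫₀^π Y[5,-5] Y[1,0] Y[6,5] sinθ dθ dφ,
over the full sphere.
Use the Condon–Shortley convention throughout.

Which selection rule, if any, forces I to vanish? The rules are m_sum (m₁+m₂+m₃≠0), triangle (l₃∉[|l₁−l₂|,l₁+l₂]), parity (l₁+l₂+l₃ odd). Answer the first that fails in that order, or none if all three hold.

Σmᵢ = 0  ✓
l₃∈[|l₁−l₂|,l₁+l₂]=[4,6], have l₃=6  ✓
Σlᵢ = 12 ⇒ even  ✓

none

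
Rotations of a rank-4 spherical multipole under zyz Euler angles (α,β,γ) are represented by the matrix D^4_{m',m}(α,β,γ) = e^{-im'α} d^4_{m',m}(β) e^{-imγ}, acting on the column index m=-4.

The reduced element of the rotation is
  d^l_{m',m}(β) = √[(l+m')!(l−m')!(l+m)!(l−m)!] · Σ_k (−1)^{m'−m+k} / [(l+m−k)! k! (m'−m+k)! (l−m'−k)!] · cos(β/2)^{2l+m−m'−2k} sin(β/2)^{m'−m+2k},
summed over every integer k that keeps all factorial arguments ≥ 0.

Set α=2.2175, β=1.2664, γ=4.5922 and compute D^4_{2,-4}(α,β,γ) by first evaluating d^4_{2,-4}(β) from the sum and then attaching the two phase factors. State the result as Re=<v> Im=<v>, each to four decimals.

Re=0.0298 Im=0.1446

First d^4_{2,-4}(β=1.2664), then the phase factors e^{-i(2)α} and e^{-i(-4)γ}:
c=cos(1.266400/2)=0.806138, s=sin(1.266400/2)=0.591727; N=√[720·2·1·40320]=7619.763776
k: max(0,(-4)−(2))=0 … min(4+(-4),4−(2))=0
  k=0: (−1)^6·7619.7638/(1440)·0.8061^2·0.5917^6 = +0.147614
d^4_{2,-4}(1.2664) = +0.147614
Phases: e^{-i·(2)·2.2175}=-0.273845+0.961774i, e^{-i·(-4)·4.5922}=+0.886646-0.462450i ⇒ D=+0.029813+0.144572i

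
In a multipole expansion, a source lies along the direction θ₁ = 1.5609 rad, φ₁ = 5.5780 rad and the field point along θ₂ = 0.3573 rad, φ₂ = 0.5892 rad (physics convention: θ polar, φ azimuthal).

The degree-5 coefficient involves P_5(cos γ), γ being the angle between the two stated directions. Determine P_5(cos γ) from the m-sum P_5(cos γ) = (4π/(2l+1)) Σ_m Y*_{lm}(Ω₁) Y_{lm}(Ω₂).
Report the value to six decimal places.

Summing Y*_{l m}(θ₁,φ₁)·Y_{l m}(θ₂,φ₂) over m ∈ [−5, 5]; prefactor 4π/(2·5+1) = 1.142397:
  term(m=-5) = +0.001107-0.000211i   from Y*(Ω₁)=-0.430168+0.173980i, Y(Ω₂)=-0.002383-0.000472i
  term(m=-4) = +0.000134+0.000267i   from Y*(Ω₁)=-0.013781-0.004580i, Y(Ω₂)=-0.014557-0.014539i
  term(m=-3) = +0.026021-0.023834i   from Y*(Ω₁)=+0.179088+0.295565i, Y(Ω₂)=-0.019966-0.100136i
  term(m=-2) = +0.004525+0.002792i   from Y*(Ω₁)=-0.002678+0.016550i, Y(Ω₂)=+0.121283-0.293055i
  term(m=-1) = +0.047802-0.168512i   from Y*(Ω₁)=+0.243545-0.207304i, Y(Ω₂)=+0.455328-0.304340i
  term(m=+0) = +0.003978+0.000000i   from Y*(Ω₁)=+0.017352-0.000000i, Y(Ω₂)=+0.229275+0.000000i
  term(m=+1) = +0.047802+0.168512i   from Y*(Ω₁)=-0.243545-0.207304i, Y(Ω₂)=-0.455328-0.304340i
  term(m=+2) = +0.004525-0.002792i   from Y*(Ω₁)=-0.002678-0.016550i, Y(Ω₂)=+0.121283+0.293055i
  term(m=+3) = +0.026021+0.023834i   from Y*(Ω₁)=-0.179088+0.295565i, Y(Ω₂)=+0.019966-0.100136i
  term(m=+4) = +0.000134-0.000267i   from Y*(Ω₁)=-0.013781+0.004580i, Y(Ω₂)=-0.014557+0.014539i
  term(m=+5) = +0.001107+0.000211i   from Y*(Ω₁)=+0.430168+0.173980i, Y(Ω₂)=+0.002383-0.000472i
Accumulated sum +0.163158-0.000000i; after 4π/(2l+1) scaling, +0.186391-0.000000i ⇒ P_5 = 0.186391

0.186391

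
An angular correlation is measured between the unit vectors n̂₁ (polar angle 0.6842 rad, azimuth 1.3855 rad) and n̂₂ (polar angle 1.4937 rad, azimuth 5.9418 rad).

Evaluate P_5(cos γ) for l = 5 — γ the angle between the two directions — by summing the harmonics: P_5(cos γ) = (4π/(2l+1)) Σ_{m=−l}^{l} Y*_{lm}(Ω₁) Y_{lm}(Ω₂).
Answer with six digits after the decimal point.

Term-by-term m-sum for l=5 (normalisation 4π/11 = 1.142397):
  m=-5: (0.037431, 0.028121) × (-0.062057, 0.453049) = (-0.015063, 0.015213)  (running Σ = (-0.015063, 0.015213))
  m=-4: (0.133899, -0.122553) × (0.022768, 0.109361) = (0.016451, 0.011853)  (running Σ = (0.001388, 0.027066))
  m=-3: (-0.203028, -0.326813) × (-0.168715, -0.277268) = (-0.056361, 0.111432)  (running Σ = (-0.054973, 0.138498))
  m=-2: (-0.391980, 0.152302) × (-0.098877, -0.080413) = (0.051005, 0.016461)  (running Σ = (-0.003968, 0.154959))
  m=-1: (0.006180, 0.032970) × (0.276135, 0.098110) = (-0.001528, 0.009710)  (running Σ = (-0.005496, 0.164669))
  m=0: (-0.391252, -0.000000) × (0.131392, 0.000000) = (-0.051408, -0.000000)  (running Σ = (-0.056903, 0.164669))
  m=1: (-0.006180, 0.032970) × (-0.276135, 0.098110) = (-0.001528, -0.009710)  (running Σ = (-0.058431, 0.154959))
  m=2: (-0.391980, -0.152302) × (-0.098877, 0.080413) = (0.051005, -0.016461)  (running Σ = (-0.007426, 0.138498))
  m=3: (0.203028, -0.326813) × (0.168715, -0.277268) = (-0.056361, -0.111432)  (running Σ = (-0.063787, 0.027066))
  m=4: (0.133899, 0.122553) × (0.022768, -0.109361) = (0.016451, -0.011853)  (running Σ = (-0.047336, 0.015213))
  m=5: (-0.037431, 0.028121) × (0.062057, 0.453049) = (-0.015063, -0.015213)  (running Σ = (-0.062399, 0.000000))
Accumulated sum (-0.062399, 0.000000); after 4π/(2l+1) scaling, (-0.071285, 0.000000) ⇒ P_5 = -0.071285

-0.071285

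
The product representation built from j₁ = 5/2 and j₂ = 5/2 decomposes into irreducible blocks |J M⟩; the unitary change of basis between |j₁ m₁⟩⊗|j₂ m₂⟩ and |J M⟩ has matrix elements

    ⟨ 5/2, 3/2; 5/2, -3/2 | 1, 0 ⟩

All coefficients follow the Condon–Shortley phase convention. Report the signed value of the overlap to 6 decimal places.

-0.358569

triangle: 4!×1!×1!/7! = 24/5040
(j±m)!: 4!×1!×1!×4!×1!×1! = 576
prefactor² = (2J+1)×Δ×N² = 288/35
  k=0: +1/(0!×4!×1!×1!×0!×0!) = 1/24
  k=1: −1/(1!×3!×0!×0!×1!×1!) = -1/6
Σ = -1/8  ⇒  CG² = 288/35×(-1/8)² = 9/70
CG = −√(9/70) = -0.358569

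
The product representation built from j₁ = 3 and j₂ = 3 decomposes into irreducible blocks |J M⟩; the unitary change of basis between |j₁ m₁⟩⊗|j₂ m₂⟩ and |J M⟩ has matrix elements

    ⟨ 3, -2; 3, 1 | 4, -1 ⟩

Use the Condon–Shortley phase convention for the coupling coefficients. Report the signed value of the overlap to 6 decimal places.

+0.455842

√[9·2!4!4!/11! · 1!5!4!2!3!5!] = √(82944/77)
  +(−1)^1/∏(1,1,4,3,0,1)! = -1/144  (running -1/144)
  +(−1)^2/∏(2,0,3,2,1,2)! = 1/48  (running 1/72)
⟨..|..⟩ = √(82944/77)·(1/72) = +0.455842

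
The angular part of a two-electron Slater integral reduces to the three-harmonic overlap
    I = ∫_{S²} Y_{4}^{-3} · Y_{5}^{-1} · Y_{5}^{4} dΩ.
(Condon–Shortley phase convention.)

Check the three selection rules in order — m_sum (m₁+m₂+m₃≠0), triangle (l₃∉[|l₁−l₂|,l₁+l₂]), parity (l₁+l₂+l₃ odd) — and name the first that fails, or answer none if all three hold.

Σmᵢ = 0  ✓
l₃∈[|l₁−l₂|,l₁+l₂]=[1,9], have l₃=5  ✓
Σlᵢ = 14 ⇒ even  ✓

none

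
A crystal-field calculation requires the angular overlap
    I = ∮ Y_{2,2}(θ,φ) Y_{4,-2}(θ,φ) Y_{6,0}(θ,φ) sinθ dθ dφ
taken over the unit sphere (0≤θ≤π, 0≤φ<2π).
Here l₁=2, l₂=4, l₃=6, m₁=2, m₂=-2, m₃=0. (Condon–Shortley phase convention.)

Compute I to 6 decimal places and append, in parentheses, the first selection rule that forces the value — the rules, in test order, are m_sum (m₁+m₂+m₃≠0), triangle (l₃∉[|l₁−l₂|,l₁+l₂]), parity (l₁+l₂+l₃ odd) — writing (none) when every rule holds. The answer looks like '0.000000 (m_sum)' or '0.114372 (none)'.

Rules hold: Σm=0, L=12 even, 2≤6≤6.
N = 5·9·13 = 585
Δ = 0!·4!·8!/13! = 1/6435
Racah Σ t=0..0: t=0:+1/2304 = 1/2304
⇒ 3j(2 4 6; 0 0 0)² = 5/143, sgn +1
Racah Σ t=0..0: t=0:+1/34560 = 1/34560
⇒ 3j(2 4 6; 2 -2 0)² = 1/429, sgn +1
4πI² = N·(3j₀)²·(3jₘ)² = 75/1573
I = +1·√(0.0476796/4π) = 0.06159725
No selection rule forces the value: the integral is nonzero (none).

0.061597 (none)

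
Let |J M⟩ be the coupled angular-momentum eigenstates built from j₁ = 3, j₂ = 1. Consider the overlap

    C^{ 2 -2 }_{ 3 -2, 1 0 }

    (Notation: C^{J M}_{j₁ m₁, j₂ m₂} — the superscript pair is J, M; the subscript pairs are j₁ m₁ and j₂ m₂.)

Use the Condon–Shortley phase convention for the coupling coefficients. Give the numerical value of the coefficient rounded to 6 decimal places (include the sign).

-0.487950  (= −√(5/21))

triangle: 2!×4!×0!/7! = 48/5040
(j±m)!: 1!×5!×1!×1!×0!×4! = 2880
prefactor² = (2J+1)×Δ×N² = 960/7
  k=1: −1/(1!×1!×4!×0!×0!×0!) = -1/24
Σ = -1/24  ⇒  CG² = 960/7×(-1/24)² = 5/21
CG = −√(5/21) = -0.487950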